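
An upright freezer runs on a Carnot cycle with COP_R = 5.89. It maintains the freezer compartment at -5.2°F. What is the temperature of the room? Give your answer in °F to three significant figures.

72.0 °F

COP_R = T_C/(T_H − T_C) gives T_H − T_C = T_C/COP.
With T_C = 252.48 K, T_H = 252.48 × (1 + 1/5.89) = 295.35 K.
Converting, 295.35 K = 71.96°F.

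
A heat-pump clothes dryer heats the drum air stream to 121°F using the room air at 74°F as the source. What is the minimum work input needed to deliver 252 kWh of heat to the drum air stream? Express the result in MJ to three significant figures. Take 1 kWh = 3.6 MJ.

In absolute terms T_C = 296.48 K and T_H = 322.59 K, so ΔT = 26.11 K.
The reversible limit is COP_HP = T_H/ΔT = 12.35, so W_min = Q_H/COP = Q_H·ΔT/T_H.
W_min = 252.0 × 26.11/322.59 = 20.40 kWh = 73.43 MJ.

73.4 MJ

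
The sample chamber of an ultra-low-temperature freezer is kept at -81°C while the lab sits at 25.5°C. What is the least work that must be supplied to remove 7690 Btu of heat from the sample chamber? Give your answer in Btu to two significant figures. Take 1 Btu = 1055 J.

In absolute terms T_C = 192.15 K and T_H = 298.65 K, so ΔT = 106.5 K.
The reversible limit is COP_R = T_C/ΔT = 1.804, so W_min = Q_C/COP = Q_C·ΔT/T_C.
W_min = 7690 × 106.5/192.15 = 4262 Btu.

4300 Btu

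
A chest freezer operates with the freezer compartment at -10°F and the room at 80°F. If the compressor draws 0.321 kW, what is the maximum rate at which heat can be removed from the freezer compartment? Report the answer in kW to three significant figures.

1.60 kW

In absolute terms T_C = 249.82 K and T_H = 299.82 K, so ΔT = 50.00 K.
COP_Carnot = T_C/ΔT = 249.82/50.00 = 4.996.
Q̇_max = COP_Carnot × Ẇ = 4.996 × 0.3210 kW = 1.604 kW.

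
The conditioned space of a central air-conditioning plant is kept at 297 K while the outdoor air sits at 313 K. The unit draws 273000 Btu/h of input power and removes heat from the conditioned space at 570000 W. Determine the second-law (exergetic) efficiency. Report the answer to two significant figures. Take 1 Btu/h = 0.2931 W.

Converting, Q̇_C = 570000 W = 1945000 Btu/h, so COP_actual = Q̇_C/Ẇ = 1945000/273000 = 7.124.
The reservoir spacing is ΔT = 313 − 297 = 16.00 K.
COP_Carnot = T_C/ΔT = 297.00/16.00 = 18.56.
η_II = COP_actual/COP_Carnot = 7.124/18.56 = 0.3838.

0.38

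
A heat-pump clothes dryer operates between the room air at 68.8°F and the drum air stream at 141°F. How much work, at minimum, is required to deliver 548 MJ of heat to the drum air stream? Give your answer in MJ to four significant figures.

In absolute terms T_C = 293.59 K and T_H = 333.71 K, so ΔT = 40.11 K.
The reversible limit is COP_HP = T_H/ΔT = 8.320, so W_min = Q_H/COP = Q_H·ΔT/T_H.
W_min = 548.0 × 40.11/333.71 = 65.87 MJ.

65.87 MJ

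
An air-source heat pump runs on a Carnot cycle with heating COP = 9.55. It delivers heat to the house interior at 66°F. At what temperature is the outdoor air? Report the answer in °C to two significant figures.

COP_HP = T_H/(T_H − T_C) gives T_H − T_C = T_H/COP.
With T_H = 292.04 K, T_C = 292.04 × (1 − 1/9.55) = 261.46 K.
Converting, 261.46 K = -11.69°C.

-12 °C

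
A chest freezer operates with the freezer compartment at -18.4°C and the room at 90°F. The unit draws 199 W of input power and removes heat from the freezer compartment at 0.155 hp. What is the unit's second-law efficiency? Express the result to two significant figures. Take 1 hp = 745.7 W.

0.12

Converting, Q̇_C = 0.1550 hp = 115.6 W, so COP_actual = Q̇_C/Ẇ = 115.6/199.0 = 0.5808.
In absolute terms T_C = 254.75 K and T_H = 305.37 K, so ΔT = 50.62 K.
COP_Carnot = T_C/ΔT = 254.75/50.62 = 5.032.
η_II = COP_actual/COP_Carnot = 0.5808/5.032 = 0.1154.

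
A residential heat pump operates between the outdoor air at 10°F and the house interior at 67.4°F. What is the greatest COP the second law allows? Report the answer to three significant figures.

In absolute terms T_C = 260.93 K and T_H = 292.82 K, so ΔT = 31.89 K.
For a reversible cycle, COP_Carnot = T_H/ΔT = 292.82/31.89 = 9.182.

9.18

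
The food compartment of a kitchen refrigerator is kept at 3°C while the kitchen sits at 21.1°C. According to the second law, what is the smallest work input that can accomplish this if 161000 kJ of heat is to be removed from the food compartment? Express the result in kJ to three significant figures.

10600 kJ

In absolute terms T_C = 276.15 K and T_H = 294.25 K, so ΔT = 18.10 K.
The reversible limit is COP_R = T_C/ΔT = 15.26, so W_min = Q_C/COP = Q_C·ΔT/T_C.
W_min = 161000 × 18.10/276.15 = 10550 kJ.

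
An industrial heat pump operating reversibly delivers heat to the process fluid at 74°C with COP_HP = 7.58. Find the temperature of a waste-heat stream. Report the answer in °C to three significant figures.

28.2 °C

COP_HP = T_H/(T_H − T_C) gives T_H − T_C = T_H/COP.
With T_H = 347.15 K, T_C = 347.15 × (1 − 1/7.58) = 301.35 K.
Converting, 301.35 K = 28.20°C.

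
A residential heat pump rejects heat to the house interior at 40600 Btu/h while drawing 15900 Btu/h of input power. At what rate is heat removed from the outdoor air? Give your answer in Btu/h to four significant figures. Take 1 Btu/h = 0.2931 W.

For a cyclic device the first law requires Q̇_H = Q̇_C + Ẇ.
Q̇_C = Q̇_H − Ẇ = 24700 Btu/h.

24700 Btu/h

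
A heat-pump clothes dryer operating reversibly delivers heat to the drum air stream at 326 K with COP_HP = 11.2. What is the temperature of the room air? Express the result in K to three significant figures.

COP_HP = T_H/(T_H − T_C) gives T_H − T_C = T_H/COP.
With T_H = 326.00 K, T_C = 326.00 × (1 − 1/11.2) = 296.89 K.

297 K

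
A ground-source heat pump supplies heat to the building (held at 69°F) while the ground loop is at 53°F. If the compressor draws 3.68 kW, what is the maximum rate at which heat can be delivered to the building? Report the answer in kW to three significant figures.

In absolute terms T_C = 284.82 K and T_H = 293.71 K, so ΔT = 8.889 K.
COP_Carnot = T_H/ΔT = 293.71/8.889 = 33.04.
Q̇_max = COP_Carnot × Ẇ = 33.04 × 3.680 kW = 121.6 kW.

122 kW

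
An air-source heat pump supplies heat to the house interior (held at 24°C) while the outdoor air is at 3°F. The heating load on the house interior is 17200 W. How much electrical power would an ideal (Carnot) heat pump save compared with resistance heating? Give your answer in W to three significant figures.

14900 W

In absolute terms T_C = 257.04 K and T_H = 297.15 K, so ΔT = 40.11 K.
COP_Carnot = T_H/ΔT = 297.15/40.11 = 7.408.
Resistance heating needs Ẇ_res = Q̇_H = 17200 W; the reversible heat pump needs only Ẇ_hp = Q̇_H/COP = 2322 W.
Saving = 17200 − 2322 = 14880 W.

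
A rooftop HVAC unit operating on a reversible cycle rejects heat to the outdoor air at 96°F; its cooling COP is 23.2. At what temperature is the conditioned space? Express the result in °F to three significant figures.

For a Carnot refrigerator COP_R = T_C/(T_H − T_C), so T_C = COP·T_H/(1 + COP).
With T_H = 308.71 K, T_C = 23.2 × 308.71/24.20 = 295.95 K.
Converting, 295.95 K = 73.04°F.

73.0 °F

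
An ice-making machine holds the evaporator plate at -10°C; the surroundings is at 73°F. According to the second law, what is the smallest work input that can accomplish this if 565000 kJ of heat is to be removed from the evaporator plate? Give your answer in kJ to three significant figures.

70400 kJ

In absolute terms T_C = 263.15 K and T_H = 295.93 K, so ΔT = 32.78 K.
The reversible limit is COP_R = T_C/ΔT = 8.028, so W_min = Q_C/COP = Q_C·ΔT/T_C.
W_min = 565000 × 32.78/263.15 = 70380 kJ.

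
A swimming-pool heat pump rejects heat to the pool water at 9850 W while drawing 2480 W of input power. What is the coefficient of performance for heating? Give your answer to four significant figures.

3.972

The first law gives Q̇_H = Q̇_C + Ẇ, so the three rates are Q̇_C = 7370, Q̇_H = 9850, Ẇ = 2480 W.
COP_HP = Q̇_H/Ẇ = 9850/2480 = 3.972.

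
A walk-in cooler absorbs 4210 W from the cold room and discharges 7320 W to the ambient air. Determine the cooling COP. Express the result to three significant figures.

1.35

The first law gives Q̇_H = Q̇_C + Ẇ, so the three rates are Q̇_C = 4210, Q̇_H = 7320, Ẇ = 3110 W.
COP_R = Q̇_C/Ẇ = 4210/3110 = 1.354.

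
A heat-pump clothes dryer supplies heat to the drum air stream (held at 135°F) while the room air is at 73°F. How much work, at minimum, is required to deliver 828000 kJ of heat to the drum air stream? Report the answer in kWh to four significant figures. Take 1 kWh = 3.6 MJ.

23.98 kWh

In absolute terms T_C = 295.93 K and T_H = 330.37 K, so ΔT = 34.44 K.
The reversible limit is COP_HP = T_H/ΔT = 9.591, so W_min = Q_H/COP = Q_H·ΔT/T_H.
W_min = 828000 × 34.44/330.37 = 86330 kJ = 23.98 kWh.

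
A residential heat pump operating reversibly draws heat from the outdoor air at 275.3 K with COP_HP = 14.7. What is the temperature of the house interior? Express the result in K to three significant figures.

COP_HP = T_H/(T_H − T_C) rearranges to T_H = COP·T_C/(COP − 1).
With T_C = 275.30 K, T_H = 14.7 × 275.30/13.70 = 295.39 K.

295 K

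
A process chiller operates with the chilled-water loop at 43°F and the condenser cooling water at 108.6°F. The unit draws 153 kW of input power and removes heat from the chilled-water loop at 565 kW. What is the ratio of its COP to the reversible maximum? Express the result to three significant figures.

COP_actual = Q̇_C/Ẇ = 565.0/153.0 = 3.693.
In absolute terms T_C = 279.26 K and T_H = 315.71 K, so ΔT = 36.44 K.
COP_Carnot = T_C/ΔT = 279.26/36.44 = 7.663.
η_II = COP_actual/COP_Carnot = 3.693/7.663 = 0.4819.

0.482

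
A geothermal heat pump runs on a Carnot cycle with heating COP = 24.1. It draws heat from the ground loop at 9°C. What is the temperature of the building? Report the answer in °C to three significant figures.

COP_HP = T_H/(T_H − T_C) rearranges to T_H = COP·T_C/(COP − 1).
With T_C = 282.15 K, T_H = 24.1 × 282.15/23.10 = 294.36 K.
Converting, 294.36 K = 21.21°C.

21.2 °C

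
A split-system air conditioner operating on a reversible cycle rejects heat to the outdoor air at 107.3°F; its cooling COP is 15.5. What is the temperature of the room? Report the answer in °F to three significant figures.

72.9 °F

For a Carnot refrigerator COP_R = T_C/(T_H − T_C), so T_C = COP·T_H/(1 + COP).
With T_H = 314.98 K, T_C = 15.5 × 314.98/16.50 = 295.89 K.
Converting, 295.89 K = 72.94°F.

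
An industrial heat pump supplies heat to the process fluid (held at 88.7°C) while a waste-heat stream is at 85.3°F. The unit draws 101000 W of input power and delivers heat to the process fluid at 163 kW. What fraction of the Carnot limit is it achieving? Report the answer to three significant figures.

Converting, Q̇_H = 163.0 kW = 163000 W, so COP_actual = Q̇_H/Ẇ = 163000/101000 = 1.614.
In absolute terms T_C = 302.76 K and T_H = 361.85 K, so ΔT = 59.09 K.
COP_Carnot = T_H/ΔT = 361.85/59.09 = 6.124.
η_II = COP_actual/COP_Carnot = 1.614/6.124 = 0.2635.

0.264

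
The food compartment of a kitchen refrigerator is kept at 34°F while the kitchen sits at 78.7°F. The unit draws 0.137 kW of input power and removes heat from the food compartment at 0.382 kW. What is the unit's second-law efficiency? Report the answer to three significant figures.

COP_actual = Q̇_C/Ẇ = 0.3820/0.1370 = 2.788.
In absolute terms T_C = 274.26 K and T_H = 299.09 K, so ΔT = 24.83 K.
COP_Carnot = T_C/ΔT = 274.26/24.83 = 11.04.
η_II = COP_actual/COP_Carnot = 2.788/11.04 = 0.2525.

0.252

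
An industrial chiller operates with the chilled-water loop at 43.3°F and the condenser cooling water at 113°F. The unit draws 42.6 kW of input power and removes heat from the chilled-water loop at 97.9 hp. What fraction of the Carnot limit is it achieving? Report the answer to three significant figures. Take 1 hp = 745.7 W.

0.237

Converting, Q̇_C = 97.90 hp = 73.00 kW, so COP_actual = Q̇_C/Ẇ = 73.00/42.60 = 1.714.
In absolute terms T_C = 279.43 K and T_H = 318.15 K, so ΔT = 38.72 K.
COP_Carnot = T_C/ΔT = 279.43/38.72 = 7.216.
η_II = COP_actual/COP_Carnot = 1.714/7.216 = 0.2375.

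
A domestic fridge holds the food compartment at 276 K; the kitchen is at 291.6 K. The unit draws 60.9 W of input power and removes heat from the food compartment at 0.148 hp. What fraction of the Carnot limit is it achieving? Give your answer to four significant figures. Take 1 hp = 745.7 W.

Converting, Q̇_C = 0.1480 hp = 110.4 W, so COP_actual = Q̇_C/Ẇ = 110.4/60.90 = 1.812.
The reservoir spacing is ΔT = 291.6 − 276 = 15.60 K.
COP_Carnot = T_C/ΔT = 276.00/15.60 = 17.69.
η_II = COP_actual/COP_Carnot = 1.812/17.69 = 0.1024.

0.1024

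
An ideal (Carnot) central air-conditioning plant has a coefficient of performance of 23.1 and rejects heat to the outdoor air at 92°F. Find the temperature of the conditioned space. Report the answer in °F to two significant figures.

69 °F

For a Carnot refrigerator COP_R = T_C/(T_H − T_C), so T_C = COP·T_H/(1 + COP).
With T_H = 306.48 K, T_C = 23.1 × 306.48/24.10 = 293.77 K.
Converting, 293.77 K = 69.11°F.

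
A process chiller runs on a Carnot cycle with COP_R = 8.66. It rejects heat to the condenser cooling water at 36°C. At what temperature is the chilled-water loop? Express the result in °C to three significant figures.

4.00 °C

For a Carnot refrigerator COP_R = T_C/(T_H − T_C), so T_C = COP·T_H/(1 + COP).
With T_H = 309.15 K, T_C = 8.66 × 309.15/9.660 = 277.15 K.
Converting, 277.15 K = 4.00°C.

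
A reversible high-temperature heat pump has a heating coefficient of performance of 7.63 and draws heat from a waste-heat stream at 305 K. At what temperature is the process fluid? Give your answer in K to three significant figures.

COP_HP = T_H/(T_H − T_C) rearranges to T_H = COP·T_C/(COP − 1).
With T_C = 305.00 K, T_H = 7.63 × 305.00/6.630 = 351.00 K.

351 K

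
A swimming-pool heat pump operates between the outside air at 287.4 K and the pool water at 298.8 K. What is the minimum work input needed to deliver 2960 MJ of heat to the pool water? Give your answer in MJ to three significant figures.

113 MJ

The reservoir spacing is ΔT = 298.8 − 287.4 = 11.40 K.
The reversible limit is COP_HP = T_H/ΔT = 26.21, so W_min = Q_H/COP = Q_H·ΔT/T_H.
W_min = 2960 × 11.40/298.80 = 112.9 MJ.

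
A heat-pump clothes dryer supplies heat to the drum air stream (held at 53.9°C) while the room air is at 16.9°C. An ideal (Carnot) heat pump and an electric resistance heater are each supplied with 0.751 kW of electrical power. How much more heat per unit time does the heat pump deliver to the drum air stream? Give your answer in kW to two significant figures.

5.9 kW

In absolute terms T_C = 290.05 K and T_H = 327.05 K, so ΔT = 37.00 K.
COP_Carnot = T_H/ΔT = 327.05/37.00 = 8.839.
The heat pump delivers Q̇_H = COP × Ẇ = 6.638 kW; the resistance heater delivers Ẇ = 0.7510 kW.
Extra = (COP − 1)·Ẇ = 5.887 kW.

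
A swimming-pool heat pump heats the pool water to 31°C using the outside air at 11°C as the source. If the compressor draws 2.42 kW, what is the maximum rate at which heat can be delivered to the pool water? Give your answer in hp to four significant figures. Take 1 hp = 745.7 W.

49.35 hp

In absolute terms T_C = 284.15 K and T_H = 304.15 K, so ΔT = 20.00 K.
COP_Carnot = T_H/ΔT = 304.15/20.00 = 15.21.
Q̇_max = COP_Carnot × Ẇ = 15.21 × 2.420 kW = 36.80 kW = 49.35 hp.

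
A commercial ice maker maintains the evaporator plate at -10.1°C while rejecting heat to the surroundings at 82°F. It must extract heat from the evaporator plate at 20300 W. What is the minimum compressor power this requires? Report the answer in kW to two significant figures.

In absolute terms T_C = 263.05 K and T_H = 300.93 K, so ΔT = 37.88 K.
COP_Carnot = T_C/ΔT = 263.05/37.88 = 6.945.
Ẇ_min = Q̇/COP_Carnot = 20300/6.945 = 2923 W = 2.923 kW.

2.9 kW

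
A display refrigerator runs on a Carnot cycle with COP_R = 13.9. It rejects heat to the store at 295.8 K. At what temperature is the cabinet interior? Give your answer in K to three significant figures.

276 K

For a Carnot refrigerator COP_R = T_C/(T_H − T_C), so T_C = COP·T_H/(1 + COP).
With T_H = 295.80 K, T_C = 13.9 × 295.80/14.90 = 275.95 K.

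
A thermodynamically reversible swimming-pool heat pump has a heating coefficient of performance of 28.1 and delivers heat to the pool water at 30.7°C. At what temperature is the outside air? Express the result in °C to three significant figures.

19.9 °C

COP_HP = T_H/(T_H − T_C) gives T_H − T_C = T_H/COP.
With T_H = 303.85 K, T_C = 303.85 × (1 − 1/28.1) = 293.04 K.
Converting, 293.04 K = 19.89°C.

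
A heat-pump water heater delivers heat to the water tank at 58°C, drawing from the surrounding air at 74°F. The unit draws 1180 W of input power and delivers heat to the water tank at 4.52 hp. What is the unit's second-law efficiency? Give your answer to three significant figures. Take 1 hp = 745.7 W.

0.299

Converting, Q̇_H = 4.520 hp = 3371 W, so COP_actual = Q̇_H/Ẇ = 3371/1180 = 2.856.
In absolute terms T_C = 296.48 K and T_H = 331.15 K, so ΔT = 34.67 K.
COP_Carnot = T_H/ΔT = 331.15/34.67 = 9.552.
η_II = COP_actual/COP_Carnot = 2.856/9.552 = 0.2990.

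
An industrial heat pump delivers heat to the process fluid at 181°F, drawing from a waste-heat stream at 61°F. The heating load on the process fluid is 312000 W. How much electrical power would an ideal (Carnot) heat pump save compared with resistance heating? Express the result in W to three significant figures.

254000 W

In absolute terms T_C = 289.26 K and T_H = 355.93 K, so ΔT = 66.67 K.
COP_Carnot = T_H/ΔT = 355.93/66.67 = 5.339.
Resistance heating needs Ẇ_res = Q̇_H = 312000 W; the reversible heat pump needs only Ẇ_hp = Q̇_H/COP = 58440 W.
Saving = 312000 − 58440 = 253600 W.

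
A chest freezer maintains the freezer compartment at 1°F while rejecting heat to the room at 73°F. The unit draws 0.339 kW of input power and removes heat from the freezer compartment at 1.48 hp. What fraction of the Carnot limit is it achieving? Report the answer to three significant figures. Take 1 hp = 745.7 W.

0.509

Converting, Q̇_C = 1.480 hp = 1.104 kW, so COP_actual = Q̇_C/Ẇ = 1.104/0.3390 = 3.256.
In absolute terms T_C = 255.93 K and T_H = 295.93 K, so ΔT = 40.00 K.
COP_Carnot = T_C/ΔT = 255.93/40.00 = 6.398.
η_II = COP_actual/COP_Carnot = 3.256/6.398 = 0.5088.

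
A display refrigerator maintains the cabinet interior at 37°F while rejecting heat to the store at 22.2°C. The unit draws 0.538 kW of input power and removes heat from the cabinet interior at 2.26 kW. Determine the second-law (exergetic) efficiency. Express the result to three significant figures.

COP_actual = Q̇_C/Ẇ = 2.260/0.5380 = 4.201.
In absolute terms T_C = 275.93 K and T_H = 295.35 K, so ΔT = 19.42 K.
COP_Carnot = T_C/ΔT = 275.93/19.42 = 14.21.
η_II = COP_actual/COP_Carnot = 4.201/14.21 = 0.2957.

0.296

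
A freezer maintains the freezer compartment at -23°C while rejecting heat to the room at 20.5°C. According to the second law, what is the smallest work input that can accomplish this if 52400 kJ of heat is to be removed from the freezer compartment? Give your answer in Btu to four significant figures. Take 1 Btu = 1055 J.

8637 Btu

In absolute terms T_C = 250.15 K and T_H = 293.65 K, so ΔT = 43.50 K.
The reversible limit is COP_R = T_C/ΔT = 5.751, so W_min = Q_C/COP = Q_C·ΔT/T_C.
W_min = 52400 × 43.50/250.15 = 9112 kJ = 8637 Btu.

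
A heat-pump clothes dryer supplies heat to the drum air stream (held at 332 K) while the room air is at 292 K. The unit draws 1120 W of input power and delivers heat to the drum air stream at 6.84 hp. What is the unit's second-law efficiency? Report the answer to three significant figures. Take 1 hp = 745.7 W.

0.549

Converting, Q̇_H = 6.840 hp = 5101 W, so COP_actual = Q̇_H/Ẇ = 5101/1120 = 4.554.
The reservoir spacing is ΔT = 332 − 292 = 40.00 K.
COP_Carnot = T_H/ΔT = 332.00/40.00 = 8.300.
η_II = COP_actual/COP_Carnot = 4.554/8.300 = 0.5487.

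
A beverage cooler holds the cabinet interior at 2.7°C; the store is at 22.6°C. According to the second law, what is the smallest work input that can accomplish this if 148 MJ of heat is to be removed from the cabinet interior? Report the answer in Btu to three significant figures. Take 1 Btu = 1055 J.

In absolute terms T_C = 275.85 K and T_H = 295.75 K, so ΔT = 19.90 K.
The reversible limit is COP_R = T_C/ΔT = 13.86, so W_min = Q_C/COP = Q_C·ΔT/T_C.
W_min = 148.0 × 19.90/275.85 = 10.68 MJ = 10120 Btu.

10100 Btu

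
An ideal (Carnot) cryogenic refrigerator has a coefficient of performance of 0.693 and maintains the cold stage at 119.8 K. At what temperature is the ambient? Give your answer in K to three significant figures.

293 K

COP_R = T_C/(T_H − T_C) gives T_H − T_C = T_C/COP.
With T_C = 119.80 K, T_H = 119.80 × (1 + 1/0.693) = 292.67 K.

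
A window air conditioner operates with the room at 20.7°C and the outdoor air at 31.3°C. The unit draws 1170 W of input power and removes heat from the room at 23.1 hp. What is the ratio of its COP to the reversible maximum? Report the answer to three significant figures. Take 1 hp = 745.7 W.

Converting, Q̇_C = 23.10 hp = 17230 W, so COP_actual = Q̇_C/Ẇ = 17230/1170 = 14.72.
In absolute terms T_C = 293.85 K and T_H = 304.45 K, so ΔT = 10.60 K.
COP_Carnot = T_C/ΔT = 293.85/10.60 = 27.72.
η_II = COP_actual/COP_Carnot = 14.72/27.72 = 0.5311.

0.531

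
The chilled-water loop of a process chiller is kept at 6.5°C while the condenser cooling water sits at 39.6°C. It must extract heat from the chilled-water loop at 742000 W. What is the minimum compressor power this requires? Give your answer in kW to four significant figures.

In absolute terms T_C = 279.65 K and T_H = 312.75 K, so ΔT = 33.10 K.
COP_Carnot = T_C/ΔT = 279.65/33.10 = 8.449.
Ẇ_min = Q̇/COP_Carnot = 742000/8.449 = 87820 W = 87.82 kW.

87.82 kW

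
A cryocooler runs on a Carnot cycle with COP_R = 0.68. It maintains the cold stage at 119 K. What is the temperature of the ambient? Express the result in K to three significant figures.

294 K

COP_R = T_C/(T_H − T_C) gives T_H − T_C = T_C/COP.
With T_C = 119.00 K, T_H = 119.00 × (1 + 1/0.68) = 294.00 K.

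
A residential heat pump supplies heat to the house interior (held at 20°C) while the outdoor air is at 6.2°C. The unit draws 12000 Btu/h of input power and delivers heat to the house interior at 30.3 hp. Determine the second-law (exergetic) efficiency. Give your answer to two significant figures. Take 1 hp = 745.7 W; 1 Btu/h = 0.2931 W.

0.30

Converting, Q̇_H = 30.30 hp = 77090 Btu/h, so COP_actual = Q̇_H/Ẇ = 77090/12000 = 6.424.
In absolute terms T_C = 279.35 K and T_H = 293.15 K, so ΔT = 13.80 K.
COP_Carnot = T_H/ΔT = 293.15/13.80 = 21.24.
η_II = COP_actual/COP_Carnot = 6.424/21.24 = 0.3024.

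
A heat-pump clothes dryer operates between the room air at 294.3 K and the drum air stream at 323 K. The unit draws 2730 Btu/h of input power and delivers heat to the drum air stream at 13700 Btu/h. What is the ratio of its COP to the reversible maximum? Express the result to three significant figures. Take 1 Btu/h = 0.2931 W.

0.446

COP_actual = Q̇_H/Ẇ = 13700/2730 = 5.018.
The reservoir spacing is ΔT = 323 − 294.3 = 28.70 K.
COP_Carnot = T_H/ΔT = 323.00/28.70 = 11.25.
η_II = COP_actual/COP_Carnot = 5.018/11.25 = 0.4459.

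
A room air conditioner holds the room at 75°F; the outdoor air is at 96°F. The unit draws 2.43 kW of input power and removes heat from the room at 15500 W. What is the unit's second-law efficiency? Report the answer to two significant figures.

Converting, Q̇_C = 15500 W = 15.50 kW, so COP_actual = Q̇_C/Ẇ = 15.50/2.430 = 6.379.
In absolute terms T_C = 297.04 K and T_H = 308.71 K, so ΔT = 11.67 K.
COP_Carnot = T_C/ΔT = 297.04/11.67 = 25.46.
η_II = COP_actual/COP_Carnot = 6.379/25.46 = 0.2505.

0.25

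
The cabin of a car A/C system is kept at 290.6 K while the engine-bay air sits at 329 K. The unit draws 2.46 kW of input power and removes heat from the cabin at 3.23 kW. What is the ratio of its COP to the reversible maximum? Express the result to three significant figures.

0.174

COP_actual = Q̇_C/Ẇ = 3.230/2.460 = 1.313.
The reservoir spacing is ΔT = 329 − 290.6 = 38.40 K.
COP_Carnot = T_C/ΔT = 290.60/38.40 = 7.568.
η_II = COP_actual/COP_Carnot = 1.313/7.568 = 0.1735.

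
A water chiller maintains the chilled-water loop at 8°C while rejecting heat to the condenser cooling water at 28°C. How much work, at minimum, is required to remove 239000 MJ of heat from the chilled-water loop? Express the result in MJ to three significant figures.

In absolute terms T_C = 281.15 K and T_H = 301.15 K, so ΔT = 20.00 K.
The reversible limit is COP_R = T_C/ΔT = 14.06, so W_min = Q_C/COP = Q_C·ΔT/T_C.
W_min = 239000 × 20.00/281.15 = 17000 MJ.

17000 MJ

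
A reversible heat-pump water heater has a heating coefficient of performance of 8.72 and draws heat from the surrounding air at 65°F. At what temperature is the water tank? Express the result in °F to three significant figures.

133 °F

COP_HP = T_H/(T_H − T_C) rearranges to T_H = COP·T_C/(COP − 1).
With T_C = 291.48 K, T_H = 8.72 × 291.48/7.720 = 329.24 K.
Converting, 329.24 K = 132.96°F.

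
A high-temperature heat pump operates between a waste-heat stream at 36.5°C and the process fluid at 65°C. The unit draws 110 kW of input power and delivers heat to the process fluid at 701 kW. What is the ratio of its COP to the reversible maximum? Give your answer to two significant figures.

COP_actual = Q̇_H/Ẇ = 701.0/110.0 = 6.373.
In absolute terms T_C = 309.65 K and T_H = 338.15 K, so ΔT = 28.50 K.
COP_Carnot = T_H/ΔT = 338.15/28.50 = 11.86.
η_II = COP_actual/COP_Carnot = 6.373/11.86 = 0.5371.

0.54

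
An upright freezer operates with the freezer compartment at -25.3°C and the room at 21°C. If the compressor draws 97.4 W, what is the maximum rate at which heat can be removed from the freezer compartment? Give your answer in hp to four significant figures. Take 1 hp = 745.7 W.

0.6992 hp

In absolute terms T_C = 247.85 K and T_H = 294.15 K, so ΔT = 46.30 K.
COP_Carnot = T_C/ΔT = 247.85/46.30 = 5.353.
Q̇_max = COP_Carnot × Ẇ = 5.353 × 97.40 W = 521.4 W = 0.6992 hp.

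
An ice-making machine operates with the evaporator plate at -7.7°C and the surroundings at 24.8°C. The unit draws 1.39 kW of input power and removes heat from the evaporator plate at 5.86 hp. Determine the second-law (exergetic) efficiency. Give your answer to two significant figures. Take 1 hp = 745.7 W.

0.38

Converting, Q̇_C = 5.860 hp = 4.370 kW, so COP_actual = Q̇_C/Ẇ = 4.370/1.390 = 3.144.
In absolute terms T_C = 265.45 K and T_H = 297.95 K, so ΔT = 32.50 K.
COP_Carnot = T_C/ΔT = 265.45/32.50 = 8.168.
η_II = COP_actual/COP_Carnot = 3.144/8.168 = 0.3849.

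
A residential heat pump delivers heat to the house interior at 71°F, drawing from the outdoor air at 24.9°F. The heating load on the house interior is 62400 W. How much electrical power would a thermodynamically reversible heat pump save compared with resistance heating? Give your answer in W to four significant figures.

In absolute terms T_C = 269.21 K and T_H = 294.82 K, so ΔT = 25.61 K.
COP_Carnot = T_H/ΔT = 294.82/25.61 = 11.51.
Resistance heating needs Ẇ_res = Q̇_H = 62400 W; the reversible heat pump needs only Ẇ_hp = Q̇_H/COP = 5421 W.
Saving = 62400 − 5421 = 56980 W.

56980 W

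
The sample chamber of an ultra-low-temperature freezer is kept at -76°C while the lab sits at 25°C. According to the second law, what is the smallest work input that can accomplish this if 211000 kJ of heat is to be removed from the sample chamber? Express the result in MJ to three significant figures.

108 MJ

In absolute terms T_C = 197.15 K and T_H = 298.15 K, so ΔT = 101.0 K.
The reversible limit is COP_R = T_C/ΔT = 1.952, so W_min = Q_C/COP = Q_C·ΔT/T_C.
W_min = 211000 × 101.0/197.15 = 108100 kJ = 108.1 MJ.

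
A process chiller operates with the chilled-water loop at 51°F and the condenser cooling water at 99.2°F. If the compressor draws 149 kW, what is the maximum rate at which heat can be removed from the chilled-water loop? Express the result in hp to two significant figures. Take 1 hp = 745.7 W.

2100 hp

In absolute terms T_C = 283.71 K and T_H = 310.48 K, so ΔT = 26.78 K.
COP_Carnot = T_C/ΔT = 283.71/26.78 = 10.59.
Q̇_max = COP_Carnot × Ẇ = 10.59 × 149.0 kW = 1579 kW = 2117 hp.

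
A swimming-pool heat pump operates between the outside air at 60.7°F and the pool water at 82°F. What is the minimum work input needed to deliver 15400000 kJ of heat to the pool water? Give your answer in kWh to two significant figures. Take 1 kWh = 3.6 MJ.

170 kWh

In absolute terms T_C = 289.09 K and T_H = 300.93 K, so ΔT = 11.83 K.
The reversible limit is COP_HP = T_H/ΔT = 25.43, so W_min = Q_H/COP = Q_H·ΔT/T_H.
W_min = 15400000 × 11.83/300.93 = 605600 kJ = 168.2 kWh.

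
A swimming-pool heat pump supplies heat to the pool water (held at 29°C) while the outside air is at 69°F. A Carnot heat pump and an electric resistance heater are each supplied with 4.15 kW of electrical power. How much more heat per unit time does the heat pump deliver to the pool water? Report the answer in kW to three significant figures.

In absolute terms T_C = 293.71 K and T_H = 302.15 K, so ΔT = 8.444 K.
COP_Carnot = T_H/ΔT = 302.15/8.444 = 35.78.
The heat pump delivers Q̇_H = COP × Ẇ = 148.5 kW; the resistance heater delivers Ẇ = 4.150 kW.
Extra = (COP − 1)·Ẇ = 144.3 kW.

144 kW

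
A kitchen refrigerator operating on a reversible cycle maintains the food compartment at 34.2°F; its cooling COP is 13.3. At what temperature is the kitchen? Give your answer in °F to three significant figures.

71.3 °F

COP_R = T_C/(T_H − T_C) gives T_H − T_C = T_C/COP.
With T_C = 274.37 K, T_H = 274.37 × (1 + 1/13.3) = 295.00 K.
Converting, 295.00 K = 71.33°F.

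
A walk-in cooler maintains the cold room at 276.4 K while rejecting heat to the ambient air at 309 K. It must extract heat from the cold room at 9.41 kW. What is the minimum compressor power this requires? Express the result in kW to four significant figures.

1.110 kW

The reservoir spacing is ΔT = 309 − 276.4 = 32.60 K.
COP_Carnot = T_C/ΔT = 276.40/32.60 = 8.479.
Ẇ_min = Q̇/COP_Carnot = 9.410/8.479 = 1.110 kW.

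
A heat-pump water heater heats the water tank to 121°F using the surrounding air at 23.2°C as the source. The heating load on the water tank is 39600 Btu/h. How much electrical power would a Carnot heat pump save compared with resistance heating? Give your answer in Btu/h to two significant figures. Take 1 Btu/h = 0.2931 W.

36000 Btu/h

In absolute terms T_C = 296.35 K and T_H = 322.59 K, so ΔT = 26.24 K.
COP_Carnot = T_H/ΔT = 322.59/26.24 = 12.29.
Resistance heating needs Ẇ_res = Q̇_H = 39600 Btu/h; the reversible heat pump needs only Ẇ_hp = Q̇_H/COP = 3222 Btu/h.
Saving = 39600 − 3222 = 36380 Btu/h.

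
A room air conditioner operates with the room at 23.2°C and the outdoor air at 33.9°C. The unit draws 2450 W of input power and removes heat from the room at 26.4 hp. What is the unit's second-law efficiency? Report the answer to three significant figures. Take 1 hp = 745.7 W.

Converting, Q̇_C = 26.40 hp = 19690 W, so COP_actual = Q̇_C/Ẇ = 19690/2450 = 8.035.
In absolute terms T_C = 296.35 K and T_H = 307.05 K, so ΔT = 10.70 K.
COP_Carnot = T_C/ΔT = 296.35/10.70 = 27.70.
η_II = COP_actual/COP_Carnot = 8.035/27.70 = 0.2901.

0.290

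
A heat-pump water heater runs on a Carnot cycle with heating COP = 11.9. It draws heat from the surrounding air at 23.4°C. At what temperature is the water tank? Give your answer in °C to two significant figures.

51 °C

COP_HP = T_H/(T_H − T_C) rearranges to T_H = COP·T_C/(COP − 1).
With T_C = 296.55 K, T_H = 11.9 × 296.55/10.90 = 323.76 K.
Converting, 323.76 K = 50.61°C.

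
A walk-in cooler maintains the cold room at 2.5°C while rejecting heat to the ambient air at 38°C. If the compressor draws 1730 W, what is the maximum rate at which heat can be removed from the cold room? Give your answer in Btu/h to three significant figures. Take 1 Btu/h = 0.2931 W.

45800 Btu/h

In absolute terms T_C = 275.65 K and T_H = 311.15 K, so ΔT = 35.50 K.
COP_Carnot = T_C/ΔT = 275.65/35.50 = 7.765.
Q̇_max = COP_Carnot × Ẇ = 7.765 × 1730 W = 13430 W = 45830 Btu/h.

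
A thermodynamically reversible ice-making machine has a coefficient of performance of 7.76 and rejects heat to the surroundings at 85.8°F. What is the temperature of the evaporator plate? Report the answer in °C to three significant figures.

-4.70 °C

For a Carnot refrigerator COP_R = T_C/(T_H − T_C), so T_C = COP·T_H/(1 + COP).
With T_H = 303.04 K, T_C = 7.76 × 303.04/8.760 = 268.45 K.
Converting, 268.45 K = -4.70°C.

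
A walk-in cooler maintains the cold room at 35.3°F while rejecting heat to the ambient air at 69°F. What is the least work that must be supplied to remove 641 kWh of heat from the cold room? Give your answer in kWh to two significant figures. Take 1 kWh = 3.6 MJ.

In absolute terms T_C = 274.98 K and T_H = 293.71 K, so ΔT = 18.72 K.
The reversible limit is COP_R = T_C/ΔT = 14.69, so W_min = Q_C/COP = Q_C·ΔT/T_C.
W_min = 641.0 × 18.72/274.98 = 43.64 kWh.

44 kWh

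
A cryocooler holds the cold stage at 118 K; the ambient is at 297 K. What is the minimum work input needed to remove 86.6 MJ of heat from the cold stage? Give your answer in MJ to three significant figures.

131 MJ

The reservoir spacing is ΔT = 297 − 118 = 179.0 K.
The reversible limit is COP_R = T_C/ΔT = 0.6592, so W_min = Q_C/COP = Q_C·ΔT/T_C.
W_min = 86.60 × 179.0/118.00 = 131.4 MJ.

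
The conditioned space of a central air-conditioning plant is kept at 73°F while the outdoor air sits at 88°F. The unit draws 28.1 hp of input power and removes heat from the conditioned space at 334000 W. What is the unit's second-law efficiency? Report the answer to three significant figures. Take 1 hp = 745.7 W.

Converting, Q̇_C = 334000 W = 447.9 hp, so COP_actual = Q̇_C/Ẇ = 447.9/28.10 = 15.94.
In absolute terms T_C = 295.93 K and T_H = 304.26 K, so ΔT = 8.333 K.
COP_Carnot = T_C/ΔT = 295.93/8.333 = 35.51.
η_II = COP_actual/COP_Carnot = 15.94/35.51 = 0.4489.

0.449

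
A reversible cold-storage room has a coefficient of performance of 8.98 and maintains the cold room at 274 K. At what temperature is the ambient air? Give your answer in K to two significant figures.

COP_R = T_C/(T_H − T_C) gives T_H − T_C = T_C/COP.
With T_C = 274.00 K, T_H = 274.00 × (1 + 1/8.98) = 304.51 K.

300 K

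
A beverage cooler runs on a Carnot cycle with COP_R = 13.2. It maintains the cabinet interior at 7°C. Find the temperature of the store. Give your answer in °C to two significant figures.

COP_R = T_C/(T_H − T_C) gives T_H − T_C = T_C/COP.
With T_C = 280.15 K, T_H = 280.15 × (1 + 1/13.2) = 301.37 K.
Converting, 301.37 K = 28.22°C.

28 °C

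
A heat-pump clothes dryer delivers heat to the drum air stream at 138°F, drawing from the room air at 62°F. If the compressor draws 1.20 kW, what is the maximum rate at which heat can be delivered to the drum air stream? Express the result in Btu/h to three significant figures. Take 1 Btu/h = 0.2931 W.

32200 Btu/h

In absolute terms T_C = 289.82 K and T_H = 332.04 K, so ΔT = 42.22 K.
COP_Carnot = T_H/ΔT = 332.04/42.22 = 7.864.
Q̇_max = COP_Carnot × Ẇ = 7.864 × 1.200 kW = 9.437 kW = 32200 Btu/h.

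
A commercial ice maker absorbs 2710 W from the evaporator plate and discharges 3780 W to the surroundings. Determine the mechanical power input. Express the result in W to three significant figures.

1070 W

For a cyclic device the first law requires Q̇_H = Q̇_C + Ẇ.
Ẇ = Q̇_H − Q̇_C = 1070 W.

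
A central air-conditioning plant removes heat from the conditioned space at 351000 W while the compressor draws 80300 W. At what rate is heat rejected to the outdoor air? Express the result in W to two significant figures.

For a cyclic device the first law requires Q̇_H = Q̇_C + Ẇ.
Q̇_H = Q̇_C + Ẇ = 431300 W.

430000 W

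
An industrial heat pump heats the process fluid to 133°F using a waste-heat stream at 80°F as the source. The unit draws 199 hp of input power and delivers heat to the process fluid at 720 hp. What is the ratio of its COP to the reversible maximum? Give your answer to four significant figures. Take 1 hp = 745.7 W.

0.3236

COP_actual = Q̇_H/Ẇ = 720.0/199.0 = 3.618.
In absolute terms T_C = 299.82 K and T_H = 329.26 K, so ΔT = 29.44 K.
COP_Carnot = T_H/ΔT = 329.26/29.44 = 11.18.
η_II = COP_actual/COP_Carnot = 3.618/11.18 = 0.3236.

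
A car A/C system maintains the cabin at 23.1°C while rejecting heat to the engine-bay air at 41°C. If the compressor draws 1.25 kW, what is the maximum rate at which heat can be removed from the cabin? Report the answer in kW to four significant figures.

In absolute terms T_C = 296.25 K and T_H = 314.15 K, so ΔT = 17.90 K.
COP_Carnot = T_C/ΔT = 296.25/17.90 = 16.55.
Q̇_max = COP_Carnot × Ẇ = 16.55 × 1.250 kW = 20.69 kW.

20.69 kW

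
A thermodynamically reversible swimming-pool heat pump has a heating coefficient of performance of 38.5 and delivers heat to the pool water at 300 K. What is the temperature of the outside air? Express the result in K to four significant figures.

292.2 K

COP_HP = T_H/(T_H − T_C) gives T_H − T_C = T_H/COP.
With T_H = 300.00 K, T_C = 300.00 × (1 − 1/38.5) = 292.21 K.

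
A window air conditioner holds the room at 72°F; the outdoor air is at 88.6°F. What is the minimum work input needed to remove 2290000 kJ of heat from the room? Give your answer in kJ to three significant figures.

In absolute terms T_C = 295.37 K and T_H = 304.59 K, so ΔT = 9.222 K.
The reversible limit is COP_R = T_C/ΔT = 32.03, so W_min = Q_C/COP = Q_C·ΔT/T_C.
W_min = 2290000 × 9.222/295.37 = 71500 kJ.

71500 kJ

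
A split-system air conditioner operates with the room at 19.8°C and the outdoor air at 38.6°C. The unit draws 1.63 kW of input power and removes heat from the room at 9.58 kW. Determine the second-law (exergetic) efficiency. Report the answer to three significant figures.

COP_actual = Q̇_C/Ẇ = 9.580/1.630 = 5.877.
In absolute terms T_C = 292.95 K and T_H = 311.75 K, so ΔT = 18.80 K.
COP_Carnot = T_C/ΔT = 292.95/18.80 = 15.58.
η_II = COP_actual/COP_Carnot = 5.877/15.58 = 0.3772.

0.377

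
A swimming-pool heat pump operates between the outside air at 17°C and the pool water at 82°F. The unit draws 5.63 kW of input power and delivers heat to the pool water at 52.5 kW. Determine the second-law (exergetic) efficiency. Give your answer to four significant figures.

COP_actual = Q̇_H/Ẇ = 52.50/5.630 = 9.325.
In absolute terms T_C = 290.15 K and T_H = 300.93 K, so ΔT = 10.78 K.
COP_Carnot = T_H/ΔT = 300.93/10.78 = 27.92.
η_II = COP_actual/COP_Carnot = 9.325/27.92 = 0.3340.

0.3340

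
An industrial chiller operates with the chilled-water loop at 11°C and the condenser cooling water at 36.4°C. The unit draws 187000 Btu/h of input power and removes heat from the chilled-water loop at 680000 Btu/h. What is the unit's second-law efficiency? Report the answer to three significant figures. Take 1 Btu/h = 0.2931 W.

COP_actual = Q̇_C/Ẇ = 680000/187000 = 3.636.
In absolute terms T_C = 284.15 K and T_H = 309.55 K, so ΔT = 25.40 K.
COP_Carnot = T_C/ΔT = 284.15/25.40 = 11.19.
η_II = COP_actual/COP_Carnot = 3.636/11.19 = 0.3251.

0.325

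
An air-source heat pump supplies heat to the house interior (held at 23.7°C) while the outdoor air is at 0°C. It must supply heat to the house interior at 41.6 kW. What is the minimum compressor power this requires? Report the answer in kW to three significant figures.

3.32 kW

In absolute terms T_C = 273.15 K and T_H = 296.85 K, so ΔT = 23.70 K.
COP_Carnot = T_H/ΔT = 296.85/23.70 = 12.53.
Ẇ_min = Q̇/COP_Carnot = 41.60/12.53 = 3.321 kW.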